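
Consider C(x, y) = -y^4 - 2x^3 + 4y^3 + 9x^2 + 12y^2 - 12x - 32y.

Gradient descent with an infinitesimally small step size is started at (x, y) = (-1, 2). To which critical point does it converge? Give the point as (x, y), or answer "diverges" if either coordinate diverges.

C is separable, so gradient descent decouples: x follows -∂C/∂x, y follows -∂C/∂y.
∂C/∂x = -6(x - 2)(x - 1); at x=-1 this is -36, so x increases.
∂C/∂y = -4(y - 4)(y - 1)(y + 2); at y=2 this is 32, so y decreases.
x converges to its nearest critical value 1 (a local min of the x-part); y converges to 1. The iterate converges to (1, 1).

(1, 1)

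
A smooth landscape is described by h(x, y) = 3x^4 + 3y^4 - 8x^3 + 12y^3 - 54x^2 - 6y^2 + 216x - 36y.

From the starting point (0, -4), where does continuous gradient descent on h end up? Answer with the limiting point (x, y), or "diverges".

(-3, -3)

h is separable, so gradient descent decouples: x follows -∂h/∂x, y follows -∂h/∂y.
∂h/∂x = 12(x - 3)(x - 2)(x + 3); at x=0 this is 216, so x decreases.
∂h/∂y = 12(y - 1)(y + 1)(y + 3); at y=-4 this is -180, so y increases.
x converges to its nearest critical value -3 (a local min of the x-part); y converges to -3. The iterate converges to (-3, -3).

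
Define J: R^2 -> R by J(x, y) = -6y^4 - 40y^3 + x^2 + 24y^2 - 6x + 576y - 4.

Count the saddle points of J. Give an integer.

J separates as a function of x plus a function of y, so ∇J=0 decouples.
∂J/∂x = 2(x - 3) = 0 at x ∈ {3}; ∂J/∂y = -24(y - 2)(y + 3)(y + 4) = 0 at y ∈ {-4, -3, 2}.
The Hessian is diagonal: diag(J_xx, J_yy). Second derivatives: J_xx(3)=2; J_yy(-4)=-144, J_yy(-3)=120, J_yy(2)=-720.
Saddle points occur where the two diagonal entries have opposite signs: (3, -4), (3, 2). Count: 2.

2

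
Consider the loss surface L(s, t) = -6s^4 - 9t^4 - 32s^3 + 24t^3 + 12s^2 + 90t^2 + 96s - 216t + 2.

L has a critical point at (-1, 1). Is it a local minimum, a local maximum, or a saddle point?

local minimum

The mixed partial ∂²L/∂s∂t is 0, so the Hessian at any point is diag(L_ss, L_tt) = diag(24(-3s^2 - 8s + 1), 36(-3t^2 + 4t + 5)).
At (-1, 1): H = diag(144, 216).
Both eigenvalues are positive, so H is positive definite: a local minimum.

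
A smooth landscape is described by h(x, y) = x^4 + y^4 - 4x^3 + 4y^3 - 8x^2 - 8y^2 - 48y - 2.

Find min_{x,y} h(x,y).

-210

h(x,y) separates as P(x) + Q(y) − 2, so its minimum is min P + min Q − 2.
P'(x) = 4x(x - 4)(x + 1) vanishes at x ∈ {-1, 0, 4}; Q'(y) = 4(y - 2)(y + 2)(y + 3) vanishes at y ∈ {-3, -2, 2}.
Local minima of P (where P''>0): P(-1)=-3, P(4)=-128. Local minima of Q: Q(-3)=45, Q(2)=-80.
So the global minimum of h is P(4) + Q(2) − 2 = -128 − 80 − 2 = -210, attained at (4, 2).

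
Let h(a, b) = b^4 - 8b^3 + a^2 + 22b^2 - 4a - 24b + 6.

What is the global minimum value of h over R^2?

-7

h(a,b) separates as P(a) + Q(b) + 6, so its minimum is min P + min Q + 6.
P'(a) = 2a - 4 vanishes at a ∈ {2}; Q'(b) = 4(b - 3)(b - 2)(b - 1) vanishes at b ∈ {1, 2, 3}.
Local minima of P (where P''>0): P(2)=-4. Local minima of Q: Q(1)=-9, Q(3)=-9.
So the global minimum of h is P(2) + Q(1) + 6 = -4 − 9 + 6 = -7, attained at (2, 1).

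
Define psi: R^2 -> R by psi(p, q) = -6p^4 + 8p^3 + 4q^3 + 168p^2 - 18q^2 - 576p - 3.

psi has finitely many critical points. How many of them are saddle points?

psi separates as a function of p plus a function of q, so ∇psi=0 decouples.
∂psi/∂p = -24(p - 3)(p - 2)(p + 4) = 0 at p ∈ {-4, 2, 3}; ∂psi/∂q = 12q(q - 3) = 0 at q ∈ {0, 3}.
The Hessian is diagonal: diag(psi_pp, psi_qq). Second derivatives: psi_pp(-4)=-1008, psi_pp(2)=144, psi_pp(3)=-168; psi_qq(0)=-36, psi_qq(3)=36.
Saddle points occur where the two diagonal entries have opposite signs: (-4, 3), (2, 0), (3, 3). Count: 3.

3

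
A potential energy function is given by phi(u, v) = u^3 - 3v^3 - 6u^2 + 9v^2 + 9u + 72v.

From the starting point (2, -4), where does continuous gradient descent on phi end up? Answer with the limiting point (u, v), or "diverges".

(3, -2)

phi is separable, so gradient descent decouples: u follows -∂phi/∂u, v follows -∂phi/∂v.
∂phi/∂u = 3(u - 3)(u - 1); at u=2 this is -3, so u increases.
∂phi/∂v = -9(v - 4)(v + 2); at v=-4 this is -144, so v increases.
u converges to its nearest critical value 3 (a local min of the u-part); v converges to -2. The iterate converges to (3, -2).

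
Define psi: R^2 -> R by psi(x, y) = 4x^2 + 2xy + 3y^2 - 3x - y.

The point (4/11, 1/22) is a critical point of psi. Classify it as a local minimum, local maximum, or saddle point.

local minimum

The Hessian of psi is constant: H = [[8, 2], [2, 6]].
det(H) = 8·6 − 2² = 44.
det(H) > 0 and tr(H) = 14 > 0, so H is positive definite and the point is a local minimum.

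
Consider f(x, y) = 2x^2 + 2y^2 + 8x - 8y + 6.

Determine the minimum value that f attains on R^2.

-10

f(x,y) separates as P(x) + Q(y) + 6, so its minimum is min P + min Q + 6.
P'(x) = 4x + 8 vanishes at x ∈ {-2}; Q'(y) = 4y - 8 vanishes at y ∈ {2}.
Local minima of P (where P''>0): P(-2)=-8. Local minima of Q: Q(2)=-8.
So the global minimum of f is P(-2) + Q(2) + 6 = -8 − 8 + 6 = -10, attained at (-2, 2).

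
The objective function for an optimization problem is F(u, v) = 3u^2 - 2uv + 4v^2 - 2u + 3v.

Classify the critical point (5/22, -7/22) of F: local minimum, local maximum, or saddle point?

The Hessian of F is constant: H = [[6, -2], [-2, 8]].
det(H) = 6·8 − (-2)² = 44.
det(H) > 0 and tr(H) = 14 > 0, so H is positive definite and the point is a local minimum.

local minimum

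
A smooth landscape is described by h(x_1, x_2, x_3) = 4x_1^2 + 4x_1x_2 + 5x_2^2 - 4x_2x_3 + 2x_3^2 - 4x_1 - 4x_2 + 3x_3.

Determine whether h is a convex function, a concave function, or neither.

h is quadratic, so its Hessian is the constant matrix H = [[8, 4, 0], [4, 10, -4], [0, -4, 4]].
Leading principal minors: 8, 64, 128.
All positive ⇒ H ≻ 0 ⇒ convex.

convex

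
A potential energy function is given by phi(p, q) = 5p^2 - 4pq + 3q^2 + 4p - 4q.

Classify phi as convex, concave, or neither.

phi is quadratic, so its Hessian is the constant matrix H = [[10, -4], [-4, 6]].
det(H) = 44, tr(H) = 16.
det(H) > 0 and tr(H) > 0, so H is positive definite everywhere: convex.

convex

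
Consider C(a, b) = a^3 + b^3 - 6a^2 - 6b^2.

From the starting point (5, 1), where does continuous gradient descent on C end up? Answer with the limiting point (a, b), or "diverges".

(4, 4)

C is separable, so gradient descent decouples: a follows -∂C/∂a, b follows -∂C/∂b.
∂C/∂a = 3a(a - 4); at a=5 this is 15, so a decreases.
∂C/∂b = 3b(b - 4); at b=1 this is -9, so b increases.
a converges to its nearest critical value 4 (a local min of the a-part); b converges to 4. The iterate converges to (4, 4).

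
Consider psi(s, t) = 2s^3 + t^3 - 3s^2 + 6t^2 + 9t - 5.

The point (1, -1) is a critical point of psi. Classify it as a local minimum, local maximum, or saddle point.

local minimum

The mixed partial ∂²psi/∂s∂t is 0, so the Hessian at any point is diag(psi_ss, psi_tt) = diag(6(2s - 1), 6(t + 2)).
At (1, -1): H = diag(6, 6).
Both eigenvalues are positive, so H is positive definite: a local minimum.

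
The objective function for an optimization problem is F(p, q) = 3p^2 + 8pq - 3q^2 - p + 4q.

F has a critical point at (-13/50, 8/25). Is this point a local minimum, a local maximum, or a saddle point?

saddle point

The Hessian of F is constant: H = [[6, 8], [8, -6]].
det(H) = 6·(-6) − 8² = -100.
Since det(H) < 0, H is indefinite and the critical point is a saddle point.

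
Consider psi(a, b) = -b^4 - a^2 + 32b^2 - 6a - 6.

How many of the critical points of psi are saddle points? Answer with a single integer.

psi separates as a function of a plus a function of b, so ∇psi=0 decouples.
∂psi/∂a = -2(a + 3) = 0 at a ∈ {-3}; ∂psi/∂b = -4b(b - 4)(b + 4) = 0 at b ∈ {-4, 0, 4}.
The Hessian is diagonal: diag(psi_aa, psi_bb). Second derivatives: psi_aa(-3)=-2; psi_bb(-4)=-128, psi_bb(0)=64, psi_bb(4)=-128.
Saddle points occur where the two diagonal entries have opposite signs: (-3, 0). Count: 1.

1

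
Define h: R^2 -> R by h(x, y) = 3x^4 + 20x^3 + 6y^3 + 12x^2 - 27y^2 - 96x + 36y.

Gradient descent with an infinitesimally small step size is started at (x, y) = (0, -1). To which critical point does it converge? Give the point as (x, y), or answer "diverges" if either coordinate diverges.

diverges

h is separable, so gradient descent decouples: x follows -∂h/∂x, y follows -∂h/∂y.
∂h/∂x = 12(x - 1)(x + 2)(x + 4); at x=0 this is -96, so x increases.
∂h/∂y = 18(y - 2)(y - 1); at y=-1 this is 108, so y decreases.
The y-coordinate has no critical point in that direction and runs off to infinity.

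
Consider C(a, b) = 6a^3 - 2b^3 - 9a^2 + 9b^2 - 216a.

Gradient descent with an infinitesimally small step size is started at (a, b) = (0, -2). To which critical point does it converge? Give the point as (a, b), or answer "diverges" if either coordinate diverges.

C is separable, so gradient descent decouples: a follows -∂C/∂a, b follows -∂C/∂b.
∂C/∂a = 18(a - 4)(a + 3); at a=0 this is -216, so a increases.
∂C/∂b = -6b(b - 3); at b=-2 this is -60, so b increases.
a converges to its nearest critical value 4 (a local min of the a-part); b converges to 0. The iterate converges to (4, 0).

(4, 0)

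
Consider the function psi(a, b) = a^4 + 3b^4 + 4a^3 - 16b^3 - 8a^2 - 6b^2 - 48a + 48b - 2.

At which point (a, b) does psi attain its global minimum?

psi(a,b) separates as P(a) + Q(b) − 2, so its minimum is min P + min Q − 2.
P'(a) = 4(a - 2)(a + 2)(a + 3) vanishes at a ∈ {-3, -2, 2}; Q'(b) = 12(b - 4)(b - 1)(b + 1) vanishes at b ∈ {-1, 1, 4}.
Local minima of P (where P''>0): P(-3)=45, P(2)=-80. Local minima of Q: Q(-1)=-35, Q(4)=-160.
So the global minimum of psi is P(2) + Q(4) − 2 = -80 − 160 − 2 = -242, attained at (2, 4).

(2, 4)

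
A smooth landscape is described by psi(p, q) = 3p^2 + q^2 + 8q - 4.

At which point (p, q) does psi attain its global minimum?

(0, -4)

psi(p,q) separates as A(p) + B(q) − 4, so its minimum is min A + min B − 4.
A'(p) = 6p vanishes at p ∈ {0}; B'(q) = 2q + 8 vanishes at q ∈ {-4}.
Local minima of A (where A''>0): A(0)=0. Local minima of B: B(-4)=-16.
So the global minimum of psi is A(0) + B(-4) − 4 = 0 − 16 − 4 = -20, attained at (0, -4).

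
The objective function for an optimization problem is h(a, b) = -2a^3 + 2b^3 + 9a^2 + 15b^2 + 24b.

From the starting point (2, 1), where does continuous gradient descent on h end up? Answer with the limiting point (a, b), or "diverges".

h is separable, so gradient descent decouples: a follows -∂h/∂a, b follows -∂h/∂b.
∂h/∂a = -6a(a - 3); at a=2 this is 12, so a decreases.
∂h/∂b = 6(b + 1)(b + 4); at b=1 this is 60, so b decreases.
a converges to its nearest critical value 0 (a local min of the a-part); b converges to -1. The iterate converges to (0, -1).

(0, -1)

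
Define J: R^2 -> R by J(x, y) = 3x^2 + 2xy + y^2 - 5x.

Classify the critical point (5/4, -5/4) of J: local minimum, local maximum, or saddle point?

The Hessian of J is constant: H = [[6, 2], [2, 2]].
det(H) = 6·2 − 2² = 8.
det(H) > 0 and tr(H) = 8 > 0, so H is positive definite and the point is a local minimum.

local minimum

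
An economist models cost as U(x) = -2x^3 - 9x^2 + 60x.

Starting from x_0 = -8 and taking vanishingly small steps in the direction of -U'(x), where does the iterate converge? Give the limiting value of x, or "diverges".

U'(x) = -6(x - 2)(x + 5), so U'(-8) = -180.
Gradient descent moves in the -U' direction, i.e. x is increasing.
The nearest critical point in that direction is x = -5, where U'' = 42 > 0 (a local minimum). The iterate converges there.

-5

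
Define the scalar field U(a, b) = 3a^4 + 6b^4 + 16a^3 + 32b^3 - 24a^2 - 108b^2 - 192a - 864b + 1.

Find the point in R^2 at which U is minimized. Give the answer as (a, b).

(2, 3)

U(a,b) separates as P(a) + Q(b) + 1, so its minimum is min P + min Q + 1.
P'(a) = 12(a - 2)(a + 2)(a + 4) vanishes at a ∈ {-4, -2, 2}; Q'(b) = 24(b - 3)(b + 3)(b + 4) vanishes at b ∈ {-4, -3, 3}.
Local minima of P (where P''>0): P(-4)=128, P(2)=-304. Local minima of Q: Q(-4)=1216, Q(3)=-2214.
So the global minimum of U is P(2) + Q(3) + 1 = -304 − 2214 + 1 = -2517, attained at (2, 3).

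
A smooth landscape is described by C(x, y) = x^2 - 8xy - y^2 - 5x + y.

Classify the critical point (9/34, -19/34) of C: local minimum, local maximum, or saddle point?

saddle point

The Hessian of C is constant: H = [[2, -8], [-8, -2]].
det(H) = 2·(-2) − (-8)² = -68.
Since det(H) < 0, H is indefinite and the critical point is a saddle point.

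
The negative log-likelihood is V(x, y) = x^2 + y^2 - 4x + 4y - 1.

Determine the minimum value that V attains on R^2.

-9

V(x,y) separates as P(x) + Q(y) − 1, so its minimum is min P + min Q − 1.
P'(x) = 2x - 4 vanishes at x ∈ {2}; Q'(y) = 2y + 4 vanishes at y ∈ {-2}.
Local minima of P (where P''>0): P(2)=-4. Local minima of Q: Q(-2)=-4.
So the global minimum of V is P(2) + Q(-2) − 1 = -4 − 4 − 1 = -9, attained at (2, -2).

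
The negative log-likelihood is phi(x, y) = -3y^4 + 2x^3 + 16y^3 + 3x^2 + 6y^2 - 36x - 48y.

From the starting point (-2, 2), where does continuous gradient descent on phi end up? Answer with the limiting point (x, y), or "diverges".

phi is separable, so gradient descent decouples: x follows -∂phi/∂x, y follows -∂phi/∂y.
∂phi/∂x = 6(x - 2)(x + 3); at x=-2 this is -24, so x increases.
∂phi/∂y = -12(y - 4)(y - 1)(y + 1); at y=2 this is 72, so y decreases.
x converges to its nearest critical value 2 (a local min of the x-part); y converges to 1. The iterate converges to (2, 1).

(2, 1)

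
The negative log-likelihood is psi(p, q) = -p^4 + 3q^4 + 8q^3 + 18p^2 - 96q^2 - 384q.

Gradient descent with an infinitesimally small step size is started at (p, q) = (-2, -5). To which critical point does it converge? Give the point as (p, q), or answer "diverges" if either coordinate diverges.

psi is separable, so gradient descent decouples: p follows -∂psi/∂p, q follows -∂psi/∂q.
∂psi/∂p = -4p(p - 3)(p + 3); at p=-2 this is -40, so p increases.
∂psi/∂q = 12(q - 4)(q + 2)(q + 4); at q=-5 this is -324, so q increases.
p converges to its nearest critical value 0 (a local min of the p-part); q converges to -4. The iterate converges to (0, -4).

(0, -4)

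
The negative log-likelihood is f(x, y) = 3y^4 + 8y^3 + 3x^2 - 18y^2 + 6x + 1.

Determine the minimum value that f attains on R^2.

-137

f(x,y) separates as P(x) + Q(y) + 1, so its minimum is min P + min Q + 1.
P'(x) = 6x + 6 vanishes at x ∈ {-1}; Q'(y) = 12y(y - 1)(y + 3) vanishes at y ∈ {-3, 0, 1}.
Local minima of P (where P''>0): P(-1)=-3. Local minima of Q: Q(-3)=-135, Q(1)=-7.
So the global minimum of f is P(-1) + Q(-3) + 1 = -3 − 135 + 1 = -137, attained at (-1, -3).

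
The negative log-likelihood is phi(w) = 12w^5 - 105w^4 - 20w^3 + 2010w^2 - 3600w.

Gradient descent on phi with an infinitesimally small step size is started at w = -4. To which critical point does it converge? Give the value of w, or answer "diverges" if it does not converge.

diverges

phi'(w) = 60(w - 5)(w - 4)(w - 1)(w + 3), so phi'(-4) = 21600.
Gradient descent moves in the -phi' direction, i.e. w is decreasing.
There is no critical point below w=-4, and phi' keeps the same sign, so the iterate runs off to −∞.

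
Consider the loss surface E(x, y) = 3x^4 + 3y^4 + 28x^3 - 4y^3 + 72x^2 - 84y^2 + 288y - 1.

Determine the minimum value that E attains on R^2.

-1473

E(x,y) separates as P(x) + Q(y) − 1, so its minimum is min P + min Q − 1.
P'(x) = 12x(x + 3)(x + 4) vanishes at x ∈ {-4, -3, 0}; Q'(y) = 12(y - 3)(y - 2)(y + 4) vanishes at y ∈ {-4, 2, 3}.
Local minima of P (where P''>0): P(-4)=128, P(0)=0. Local minima of Q: Q(-4)=-1472, Q(3)=243.
So the global minimum of E is P(0) + Q(-4) − 1 = 0 − 1472 − 1 = -1473, attained at (0, -4).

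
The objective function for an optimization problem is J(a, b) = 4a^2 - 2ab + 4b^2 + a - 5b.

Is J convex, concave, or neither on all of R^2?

convex

J is quadratic, so its Hessian is the constant matrix H = [[8, -2], [-2, 8]].
det(H) = 60, tr(H) = 16.
det(H) > 0 and tr(H) > 0, so H is positive definite everywhere: convex.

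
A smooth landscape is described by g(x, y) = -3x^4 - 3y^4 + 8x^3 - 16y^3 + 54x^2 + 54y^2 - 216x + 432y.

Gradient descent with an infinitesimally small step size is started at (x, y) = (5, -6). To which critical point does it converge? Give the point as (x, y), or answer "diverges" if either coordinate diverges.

diverges

g is separable, so gradient descent decouples: x follows -∂g/∂x, y follows -∂g/∂y.
∂g/∂x = -12(x - 3)(x - 2)(x + 3); at x=5 this is -576, so x increases.
∂g/∂y = -12(y - 3)(y + 3)(y + 4); at y=-6 this is 648, so y decreases.
The x-coordinate has no critical point in that direction and runs off to infinity.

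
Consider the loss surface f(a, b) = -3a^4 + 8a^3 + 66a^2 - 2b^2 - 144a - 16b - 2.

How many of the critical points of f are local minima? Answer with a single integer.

f separates as a function of a plus a function of b, so ∇f=0 decouples.
∂f/∂a = -12(a - 4)(a - 1)(a + 3) = 0 at a ∈ {-3, 1, 4}; ∂f/∂b = -4(b + 4) = 0 at b ∈ {-4}.
The Hessian is diagonal: diag(f_aa, f_bb). Second derivatives: f_aa(-3)=-336, f_aa(1)=144, f_aa(4)=-252; f_bb(-4)=-4.
Local minima occur where both diagonal entries positive: none. Count: 0.

0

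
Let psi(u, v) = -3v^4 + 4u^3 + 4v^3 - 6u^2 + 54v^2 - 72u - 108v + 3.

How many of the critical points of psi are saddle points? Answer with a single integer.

3

psi separates as a function of u plus a function of v, so ∇psi=0 decouples.
∂psi/∂u = 12(u - 3)(u + 2) = 0 at u ∈ {-2, 3}; ∂psi/∂v = -12(v - 3)(v - 1)(v + 3) = 0 at v ∈ {-3, 1, 3}.
The Hessian is diagonal: diag(psi_uu, psi_vv). Second derivatives: psi_uu(-2)=-60, psi_uu(3)=60; psi_vv(-3)=-288, psi_vv(1)=96, psi_vv(3)=-144.
Saddle points occur where the two diagonal entries have opposite signs: (-2, 1), (3, -3), (3, 3). Count: 3.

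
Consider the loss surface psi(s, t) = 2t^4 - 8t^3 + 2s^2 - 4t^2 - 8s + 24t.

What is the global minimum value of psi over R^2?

psi(s,t) separates as P(s) + Q(t), so its minimum is min P + min Q.
P'(s) = 4s - 8 vanishes at s ∈ {2}; Q'(t) = 8(t - 3)(t - 1)(t + 1) vanishes at t ∈ {-1, 1, 3}.
Local minima of P (where P''>0): P(2)=-8. Local minima of Q: Q(-1)=-18, Q(3)=-18.
So the global minimum of psi is P(2) + Q(-1) = -8 − 18 = -26, attained at (2, -1).

-26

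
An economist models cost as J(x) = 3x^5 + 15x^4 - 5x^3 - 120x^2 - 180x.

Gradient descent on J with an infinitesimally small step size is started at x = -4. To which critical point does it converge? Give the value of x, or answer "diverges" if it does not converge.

diverges

J'(x) = 15(x - 2)(x + 1)(x + 2)(x + 3), so J'(-4) = 540.
Gradient descent moves in the -J' direction, i.e. x is decreasing.
There is no critical point below x=-4, and J' keeps the same sign, so the iterate runs off to −∞.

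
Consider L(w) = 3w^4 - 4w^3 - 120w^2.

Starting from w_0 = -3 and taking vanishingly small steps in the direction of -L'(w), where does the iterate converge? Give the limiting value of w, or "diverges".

-4

L'(w) = 12w(w - 5)(w + 4), so L'(-3) = 288.
Gradient descent moves in the -L' direction, i.e. w is decreasing.
The nearest critical point in that direction is w = -4, where L'' = 432 > 0 (a local minimum). The iterate converges there.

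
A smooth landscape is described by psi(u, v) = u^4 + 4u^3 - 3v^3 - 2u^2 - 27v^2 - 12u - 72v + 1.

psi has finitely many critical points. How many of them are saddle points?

psi separates as a function of u plus a function of v, so ∇psi=0 decouples.
∂psi/∂u = 4(u - 1)(u + 1)(u + 3) = 0 at u ∈ {-3, -1, 1}; ∂psi/∂v = -9(v + 2)(v + 4) = 0 at v ∈ {-4, -2}.
The Hessian is diagonal: diag(psi_uu, psi_vv). Second derivatives: psi_uu(-3)=32, psi_uu(-1)=-16, psi_uu(1)=32; psi_vv(-4)=18, psi_vv(-2)=-18.
Saddle points occur where the two diagonal entries have opposite signs: (-3, -2), (-1, -4), (1, -2). Count: 3.

3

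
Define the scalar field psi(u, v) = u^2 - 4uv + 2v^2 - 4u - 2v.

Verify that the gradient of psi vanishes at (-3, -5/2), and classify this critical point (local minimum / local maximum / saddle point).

∇psi = (2u - 4v - 4, -4u + 4v - 2); substituting (-3, -5/2) gives ∇psi = (0, 0), so (-3, -5/2) is indeed a critical point.
The Hessian of psi is constant: H = [[2, -4], [-4, 4]].
det(H) = 2·4 − (-4)² = -8.
Since det(H) < 0, H is indefinite and the critical point is a saddle point.

saddle point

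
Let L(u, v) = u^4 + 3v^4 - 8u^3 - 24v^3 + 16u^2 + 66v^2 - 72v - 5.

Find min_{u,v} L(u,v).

L(u,v) separates as P(u) + Q(v) − 5, so its minimum is min P + min Q − 5.
P'(u) = 4u(u - 4)(u - 2) vanishes at u ∈ {0, 2, 4}; Q'(v) = 12(v - 3)(v - 2)(v - 1) vanishes at v ∈ {1, 2, 3}.
Local minima of P (where P''>0): P(0)=0, P(4)=0. Local minima of Q: Q(1)=-27, Q(3)=-27.
So the global minimum of L is P(0) + Q(1) − 5 = 0 − 27 − 5 = -32, attained at (0, 1).

-32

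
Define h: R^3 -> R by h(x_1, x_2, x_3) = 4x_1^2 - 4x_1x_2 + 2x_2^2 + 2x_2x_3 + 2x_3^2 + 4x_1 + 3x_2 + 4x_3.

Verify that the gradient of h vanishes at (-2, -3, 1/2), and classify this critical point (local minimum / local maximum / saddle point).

local minimum

∇h = (8x_1 - 4x_2 + 4, -4x_1 + 4x_2 + 2x_3 + 3, 2x_2 + 4x_3 + 4); substituting (-2, -3, 1/2) gives ∇h = (0, 0, 0), so (-2, -3, 1/2) is indeed a critical point.
The Hessian is constant: H = [[8, -4, 0], [-4, 4, 2], [0, 2, 4]].
Leading principal minors: Δ₁ = 8, Δ₂ = 16, Δ₃ = 32.
All leading minors are positive, so H is positive definite: a local minimum.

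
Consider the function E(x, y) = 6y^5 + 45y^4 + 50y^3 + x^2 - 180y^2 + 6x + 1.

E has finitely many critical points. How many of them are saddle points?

2

E separates as a function of x plus a function of y, so ∇E=0 decouples.
∂E/∂x = 2(x + 3) = 0 at x ∈ {-3}; ∂E/∂y = 30y(y - 1)(y + 3)(y + 4) = 0 at y ∈ {-4, -3, 0, 1}.
The Hessian is diagonal: diag(E_xx, E_yy). Second derivatives: E_xx(-3)=2; E_yy(-4)=-600, E_yy(-3)=360, E_yy(0)=-360, E_yy(1)=600.
Saddle points occur where the two diagonal entries have opposite signs: (-3, -4), (-3, 0). Count: 2.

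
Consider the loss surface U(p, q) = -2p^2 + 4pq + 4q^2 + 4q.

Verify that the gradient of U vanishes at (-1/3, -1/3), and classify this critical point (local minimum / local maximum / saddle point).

saddle point

∇U = (-4p + 4q, 4p + 8q + 4); substituting (-1/3, -1/3) gives ∇U = (0, 0), so (-1/3, -1/3) is indeed a critical point.
The Hessian of U is constant: H = [[-4, 4], [4, 8]].
det(H) = (-4)·8 − 4² = -48.
Since det(H) < 0, H is indefinite and the critical point is a saddle point.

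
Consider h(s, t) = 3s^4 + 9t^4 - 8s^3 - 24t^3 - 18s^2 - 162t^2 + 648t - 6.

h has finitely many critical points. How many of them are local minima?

4

h separates as a function of s plus a function of t, so ∇h=0 decouples.
∂h/∂s = 12s(s - 3)(s + 1) = 0 at s ∈ {-1, 0, 3}; ∂h/∂t = 36(t - 3)(t - 2)(t + 3) = 0 at t ∈ {-3, 2, 3}.
The Hessian is diagonal: diag(h_ss, h_tt). Second derivatives: h_ss(-1)=48, h_ss(0)=-36, h_ss(3)=144; h_tt(-3)=1080, h_tt(2)=-180, h_tt(3)=216.
Local minima occur where both diagonal entries positive: (-1, -3), (-1, 3), (3, -3), (3, 3). Count: 4.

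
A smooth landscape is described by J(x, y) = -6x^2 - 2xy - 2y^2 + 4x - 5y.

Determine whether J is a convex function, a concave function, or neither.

J is quadratic, so its Hessian is the constant matrix H = [[-12, -2], [-2, -4]].
det(H) = 44, tr(H) = -16.
det(H) > 0 and tr(H) < 0, so H is negative definite everywhere: concave.

concave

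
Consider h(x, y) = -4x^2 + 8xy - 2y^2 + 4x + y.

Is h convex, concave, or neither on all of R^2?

neither

h is quadratic, so its Hessian is the constant matrix H = [[-8, 8], [8, -4]].
det(H) = -32, tr(H) = -12.
det(H) < 0, so H is indefinite: neither convex nor concave.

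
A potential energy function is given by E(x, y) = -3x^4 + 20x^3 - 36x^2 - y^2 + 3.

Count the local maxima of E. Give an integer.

E separates as a function of x plus a function of y, so ∇E=0 decouples.
∂E/∂x = -12x(x - 3)(x - 2) = 0 at x ∈ {0, 2, 3}; ∂E/∂y = -2y = 0 at y ∈ {0}.
The Hessian is diagonal: diag(E_xx, E_yy). Second derivatives: E_xx(0)=-72, E_xx(2)=24, E_xx(3)=-36; E_yy(0)=-2.
Local maxima occur where both diagonal entries negative: (0, 0), (3, 0). Count: 2.

2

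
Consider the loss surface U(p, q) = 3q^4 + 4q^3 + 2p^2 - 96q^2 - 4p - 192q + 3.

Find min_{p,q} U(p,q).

-1279

U(p,q) separates as A(p) + B(q) + 3, so its minimum is min A + min B + 3.
A'(p) = 4p - 4 vanishes at p ∈ {1}; B'(q) = 12(q - 4)(q + 1)(q + 4) vanishes at q ∈ {-4, -1, 4}.
Local minima of A (where A''>0): A(1)=-2. Local minima of B: B(-4)=-256, B(4)=-1280.
So the global minimum of U is A(1) + B(4) + 3 = -2 − 1280 + 3 = -1279, attained at (1, 4).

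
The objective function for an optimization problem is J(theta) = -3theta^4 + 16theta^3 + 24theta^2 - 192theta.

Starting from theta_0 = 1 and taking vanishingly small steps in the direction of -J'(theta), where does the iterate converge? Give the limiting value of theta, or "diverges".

2

J'(theta) = -12(theta - 4)(theta - 2)(theta + 2), so J'(1) = -108.
Gradient descent moves in the -J' direction, i.e. theta is increasing.
The nearest critical point in that direction is theta = 2, where J'' = 96 > 0 (a local minimum). The iterate converges there.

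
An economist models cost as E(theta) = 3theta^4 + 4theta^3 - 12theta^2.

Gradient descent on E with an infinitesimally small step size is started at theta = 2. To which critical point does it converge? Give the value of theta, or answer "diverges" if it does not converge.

E'(theta) = 12theta(theta - 1)(theta + 2), so E'(2) = 96.
Gradient descent moves in the -E' direction, i.e. theta is decreasing.
The nearest critical point in that direction is theta = 1, where E'' = 36 > 0 (a local minimum). The iterate converges there.

1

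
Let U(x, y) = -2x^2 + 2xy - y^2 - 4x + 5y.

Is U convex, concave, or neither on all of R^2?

concave

U is quadratic, so its Hessian is the constant matrix H = [[-4, 2], [2, -2]].
det(H) = 4, tr(H) = -6.
det(H) > 0 and tr(H) < 0, so H is negative definite everywhere: concave.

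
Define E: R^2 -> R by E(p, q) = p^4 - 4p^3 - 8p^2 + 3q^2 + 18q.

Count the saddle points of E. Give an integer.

E separates as a function of p plus a function of q, so ∇E=0 decouples.
∂E/∂p = 4p(p - 4)(p + 1) = 0 at p ∈ {-1, 0, 4}; ∂E/∂q = 6(q + 3) = 0 at q ∈ {-3}.
The Hessian is diagonal: diag(E_pp, E_qq). Second derivatives: E_pp(-1)=20, E_pp(0)=-16, E_pp(4)=80; E_qq(-3)=6.
Saddle points occur where the two diagonal entries have opposite signs: (0, -3). Count: 1.

1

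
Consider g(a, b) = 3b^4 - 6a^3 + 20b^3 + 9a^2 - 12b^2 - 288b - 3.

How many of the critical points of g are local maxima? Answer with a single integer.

g separates as a function of a plus a function of b, so ∇g=0 decouples.
∂g/∂a = -18a(a - 1) = 0 at a ∈ {0, 1}; ∂g/∂b = 12(b - 2)(b + 3)(b + 4) = 0 at b ∈ {-4, -3, 2}.
The Hessian is diagonal: diag(g_aa, g_bb). Second derivatives: g_aa(0)=18, g_aa(1)=-18; g_bb(-4)=72, g_bb(-3)=-60, g_bb(2)=360.
Local maxima occur where both diagonal entries negative: (1, -3). Count: 1.

1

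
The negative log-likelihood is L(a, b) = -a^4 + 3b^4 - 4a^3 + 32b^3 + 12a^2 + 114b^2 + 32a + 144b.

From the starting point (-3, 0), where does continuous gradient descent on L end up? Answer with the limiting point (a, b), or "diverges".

(-1, -1)

L is separable, so gradient descent decouples: a follows -∂L/∂a, b follows -∂L/∂b.
∂L/∂a = -4(a - 2)(a + 1)(a + 4); at a=-3 this is -40, so a increases.
∂L/∂b = 12(b + 1)(b + 3)(b + 4); at b=0 this is 144, so b decreases.
a converges to its nearest critical value -1 (a local min of the a-part); b converges to -1. The iterate converges to (-1, -1).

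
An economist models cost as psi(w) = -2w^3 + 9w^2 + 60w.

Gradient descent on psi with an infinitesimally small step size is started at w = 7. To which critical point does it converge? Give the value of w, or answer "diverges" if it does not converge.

diverges

psi'(w) = -6(w - 5)(w + 2), so psi'(7) = -108.
Gradient descent moves in the -psi' direction, i.e. w is increasing.
There is no critical point above w=7, and psi' keeps the same sign, so the iterate runs off to +∞.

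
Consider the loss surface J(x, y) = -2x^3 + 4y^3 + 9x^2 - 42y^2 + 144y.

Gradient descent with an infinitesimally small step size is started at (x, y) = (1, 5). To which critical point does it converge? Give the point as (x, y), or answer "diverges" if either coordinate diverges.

(0, 4)

J is separable, so gradient descent decouples: x follows -∂J/∂x, y follows -∂J/∂y.
∂J/∂x = -6x(x - 3); at x=1 this is 12, so x decreases.
∂J/∂y = 12(y - 4)(y - 3); at y=5 this is 24, so y decreases.
x converges to its nearest critical value 0 (a local min of the x-part); y converges to 4. The iterate converges to (0, 4).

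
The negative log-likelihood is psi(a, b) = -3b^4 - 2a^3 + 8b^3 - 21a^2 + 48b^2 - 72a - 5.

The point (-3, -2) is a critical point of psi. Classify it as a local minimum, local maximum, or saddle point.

local maximum

The mixed partial ∂²psi/∂a∂b is 0, so the Hessian at any point is diag(psi_aa, psi_bb) = diag(-6(2a + 7), 12(-3b^2 + 4b + 8)).
At (-3, -2): H = diag(-6, -144).
Both eigenvalues are negative, so H is negative definite: a local maximum.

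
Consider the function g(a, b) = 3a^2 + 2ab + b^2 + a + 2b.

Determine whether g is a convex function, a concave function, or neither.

g is quadratic, so its Hessian is the constant matrix H = [[6, 2], [2, 2]].
det(H) = 8, tr(H) = 8.
det(H) > 0 and tr(H) > 0, so H is positive definite everywhere: convex.

convex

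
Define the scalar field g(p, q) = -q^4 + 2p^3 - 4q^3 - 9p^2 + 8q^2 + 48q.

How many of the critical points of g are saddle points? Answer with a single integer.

3

g separates as a function of p plus a function of q, so ∇g=0 decouples.
∂g/∂p = 6p(p - 3) = 0 at p ∈ {0, 3}; ∂g/∂q = -4(q - 2)(q + 2)(q + 3) = 0 at q ∈ {-3, -2, 2}.
The Hessian is diagonal: diag(g_pp, g_qq). Second derivatives: g_pp(0)=-18, g_pp(3)=18; g_qq(-3)=-20, g_qq(-2)=16, g_qq(2)=-80.
Saddle points occur where the two diagonal entries have opposite signs: (0, -2), (3, -3), (3, 2). Count: 3.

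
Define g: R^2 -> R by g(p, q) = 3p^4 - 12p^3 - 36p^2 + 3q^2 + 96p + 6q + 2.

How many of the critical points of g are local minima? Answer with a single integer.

g separates as a function of p plus a function of q, so ∇g=0 decouples.
∂g/∂p = 12(p - 4)(p - 1)(p + 2) = 0 at p ∈ {-2, 1, 4}; ∂g/∂q = 6(q + 1) = 0 at q ∈ {-1}.
The Hessian is diagonal: diag(g_pp, g_qq). Second derivatives: g_pp(-2)=216, g_pp(1)=-108, g_pp(4)=216; g_qq(-1)=6.
Local minima occur where both diagonal entries positive: (-2, -1), (4, -1). Count: 2.

2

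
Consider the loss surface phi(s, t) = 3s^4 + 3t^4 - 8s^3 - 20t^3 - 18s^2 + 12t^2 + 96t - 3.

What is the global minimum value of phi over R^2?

phi(s,t) separates as P(s) + Q(t) − 3, so its minimum is min P + min Q − 3.
P'(s) = 12s(s - 3)(s + 1) vanishes at s ∈ {-1, 0, 3}; Q'(t) = 12(t - 4)(t - 2)(t + 1) vanishes at t ∈ {-1, 2, 4}.
Local minima of P (where P''>0): P(-1)=-7, P(3)=-135. Local minima of Q: Q(-1)=-61, Q(4)=64.
So the global minimum of phi is P(3) + Q(-1) − 3 = -135 − 61 − 3 = -199, attained at (3, -1).

-199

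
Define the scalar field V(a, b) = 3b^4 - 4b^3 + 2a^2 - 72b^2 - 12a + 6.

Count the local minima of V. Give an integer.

V separates as a function of a plus a function of b, so ∇V=0 decouples.
∂V/∂a = 4(a - 3) = 0 at a ∈ {3}; ∂V/∂b = 12b(b - 4)(b + 3) = 0 at b ∈ {-3, 0, 4}.
The Hessian is diagonal: diag(V_aa, V_bb). Second derivatives: V_aa(3)=4; V_bb(-3)=252, V_bb(0)=-144, V_bb(4)=336.
Local minima occur where both diagonal entries positive: (3, -3), (3, 4). Count: 2.

2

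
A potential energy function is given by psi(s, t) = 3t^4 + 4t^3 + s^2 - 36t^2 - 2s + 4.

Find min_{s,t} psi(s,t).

-186

psi(s,t) separates as P(s) + Q(t) + 4, so its minimum is min P + min Q + 4.
P'(s) = 2s - 2 vanishes at s ∈ {1}; Q'(t) = 12t(t - 2)(t + 3) vanishes at t ∈ {-3, 0, 2}.
Local minima of P (where P''>0): P(1)=-1. Local minima of Q: Q(-3)=-189, Q(2)=-64.
So the global minimum of psi is P(1) + Q(-3) + 4 = -1 − 189 + 4 = -186, attained at (1, -3).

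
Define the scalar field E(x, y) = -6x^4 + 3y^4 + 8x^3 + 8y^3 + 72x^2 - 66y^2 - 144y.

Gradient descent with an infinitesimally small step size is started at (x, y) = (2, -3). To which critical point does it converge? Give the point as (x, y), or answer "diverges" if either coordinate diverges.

E is separable, so gradient descent decouples: x follows -∂E/∂x, y follows -∂E/∂y.
∂E/∂x = -24x(x - 3)(x + 2); at x=2 this is 192, so x decreases.
∂E/∂y = 12(y - 3)(y + 1)(y + 4); at y=-3 this is 144, so y decreases.
x converges to its nearest critical value 0 (a local min of the x-part); y converges to -4. The iterate converges to (0, -4).

(0, -4)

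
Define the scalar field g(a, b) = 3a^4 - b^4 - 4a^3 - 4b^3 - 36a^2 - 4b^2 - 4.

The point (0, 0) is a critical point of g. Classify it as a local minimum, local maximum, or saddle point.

The mixed partial ∂²g/∂a∂b is 0, so the Hessian at any point is diag(g_aa, g_bb) = diag(12(3a^2 - 2a - 6), -4(3b^2 + 6b + 2)).
At (0, 0): H = diag(-72, -8).
Both eigenvalues are negative, so H is negative definite: a local maximum.

local maximum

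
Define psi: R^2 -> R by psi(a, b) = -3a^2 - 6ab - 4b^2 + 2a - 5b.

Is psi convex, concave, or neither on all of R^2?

concave

psi is quadratic, so its Hessian is the constant matrix H = [[-6, -6], [-6, -8]].
det(H) = 12, tr(H) = -14.
det(H) > 0 and tr(H) < 0, so H is negative definite everywhere: concave.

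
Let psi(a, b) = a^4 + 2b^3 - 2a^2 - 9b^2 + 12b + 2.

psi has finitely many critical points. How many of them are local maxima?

psi separates as a function of a plus a function of b, so ∇psi=0 decouples.
∂psi/∂a = 4a(a - 1)(a + 1) = 0 at a ∈ {-1, 0, 1}; ∂psi/∂b = 6(b - 2)(b - 1) = 0 at b ∈ {1, 2}.
The Hessian is diagonal: diag(psi_aa, psi_bb). Second derivatives: psi_aa(-1)=8, psi_aa(0)=-4, psi_aa(1)=8; psi_bb(1)=-6, psi_bb(2)=6.
Local maxima occur where both diagonal entries negative: (0, 1). Count: 1.

1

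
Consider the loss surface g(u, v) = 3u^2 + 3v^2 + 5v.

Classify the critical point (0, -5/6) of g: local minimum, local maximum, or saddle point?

local minimum

The Hessian of g is constant: H = [[6, 0], [0, 6]].
det(H) = 6·6 − 0² = 36.
det(H) > 0 and tr(H) = 12 > 0, so H is positive definite and the point is a local minimum.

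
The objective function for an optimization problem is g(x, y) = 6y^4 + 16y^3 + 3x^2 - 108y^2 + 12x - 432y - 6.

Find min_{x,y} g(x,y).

-1368

g(x,y) separates as P(x) + Q(y) − 6, so its minimum is min P + min Q − 6.
P'(x) = 6x + 12 vanishes at x ∈ {-2}; Q'(y) = 24(y - 3)(y + 2)(y + 3) vanishes at y ∈ {-3, -2, 3}.
Local minima of P (where P''>0): P(-2)=-12. Local minima of Q: Q(-3)=378, Q(3)=-1350.
So the global minimum of g is P(-2) + Q(3) − 6 = -12 − 1350 − 6 = -1368, attained at (-2, 3).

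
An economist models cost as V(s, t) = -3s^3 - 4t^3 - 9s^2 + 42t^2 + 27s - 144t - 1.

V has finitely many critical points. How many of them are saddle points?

2

V separates as a function of s plus a function of t, so ∇V=0 decouples.
∂V/∂s = -9(s - 1)(s + 3) = 0 at s ∈ {-3, 1}; ∂V/∂t = -12(t - 4)(t - 3) = 0 at t ∈ {3, 4}.
The Hessian is diagonal: diag(V_ss, V_tt). Second derivatives: V_ss(-3)=36, V_ss(1)=-36; V_tt(3)=12, V_tt(4)=-12.
Saddle points occur where the two diagonal entries have opposite signs: (-3, 4), (1, 3). Count: 2.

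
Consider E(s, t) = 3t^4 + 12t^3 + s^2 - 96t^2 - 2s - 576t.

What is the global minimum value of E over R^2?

E(s,t) separates as P(s) + Q(t), so its minimum is min P + min Q.
P'(s) = 2s - 2 vanishes at s ∈ {1}; Q'(t) = 12(t - 4)(t + 3)(t + 4) vanishes at t ∈ {-4, -3, 4}.
Local minima of P (where P''>0): P(1)=-1. Local minima of Q: Q(-4)=768, Q(4)=-2304.
So the global minimum of E is P(1) + Q(4) = -1 − 2304 = -2305, attained at (1, 4).

-2305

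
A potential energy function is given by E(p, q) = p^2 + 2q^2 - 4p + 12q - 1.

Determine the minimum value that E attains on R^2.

-23

E(p,q) separates as A(p) + B(q) − 1, so its minimum is min A + min B − 1.
A'(p) = 2p - 4 vanishes at p ∈ {2}; B'(q) = 4q + 12 vanishes at q ∈ {-3}.
Local minima of A (where A''>0): A(2)=-4. Local minima of B: B(-3)=-18.
So the global minimum of E is A(2) + B(-3) − 1 = -4 − 18 − 1 = -23, attained at (2, -3).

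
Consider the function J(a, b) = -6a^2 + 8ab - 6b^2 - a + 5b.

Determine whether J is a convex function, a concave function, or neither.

J is quadratic, so its Hessian is the constant matrix H = [[-12, 8], [8, -12]].
det(H) = 80, tr(H) = -24.
det(H) > 0 and tr(H) < 0, so H is negative definite everywhere: concave.

concave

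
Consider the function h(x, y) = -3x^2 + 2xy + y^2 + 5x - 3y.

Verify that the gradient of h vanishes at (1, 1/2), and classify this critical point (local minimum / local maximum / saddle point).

∇h = (-6x + 2y + 5, 2x + 2y - 3); substituting (1, 1/2) gives ∇h = (0, 0), so (1, 1/2) is indeed a critical point.
The Hessian of h is constant: H = [[-6, 2], [2, 2]].
det(H) = (-6)·2 − 2² = -16.
Since det(H) < 0, H is indefinite and the critical point is a saddle point.

saddle point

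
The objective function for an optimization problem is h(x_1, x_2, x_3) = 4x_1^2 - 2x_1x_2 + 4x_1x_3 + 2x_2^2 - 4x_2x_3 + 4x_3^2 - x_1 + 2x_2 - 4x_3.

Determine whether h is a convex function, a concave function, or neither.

convex

h is quadratic, so its Hessian is the constant matrix H = [[8, -2, 4], [-2, 4, -4], [4, -4, 8]].
Leading principal minors: 8, 28, 96.
All positive ⇒ H ≻ 0 ⇒ convex.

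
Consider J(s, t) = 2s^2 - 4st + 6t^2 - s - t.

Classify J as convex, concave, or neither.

J is quadratic, so its Hessian is the constant matrix H = [[4, -4], [-4, 12]].
det(H) = 32, tr(H) = 16.
det(H) > 0 and tr(H) > 0, so H is positive definite everywhere: convex.

convex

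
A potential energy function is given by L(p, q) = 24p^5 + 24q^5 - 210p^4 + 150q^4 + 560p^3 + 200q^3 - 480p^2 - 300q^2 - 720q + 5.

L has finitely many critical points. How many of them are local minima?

L separates as a function of p plus a function of q, so ∇L=0 decouples.
∂L/∂p = 120p(p - 4)(p - 2)(p - 1) = 0 at p ∈ {0, 1, 2, 4}; ∂L/∂q = 120(q - 1)(q + 1)(q + 2)(q + 3) = 0 at q ∈ {-3, -2, -1, 1}.
The Hessian is diagonal: diag(L_pp, L_qq). Second derivatives: L_pp(0)=-960, L_pp(1)=360, L_pp(2)=-480, L_pp(4)=2880; L_qq(-3)=-960, L_qq(-2)=360, L_qq(-1)=-480, L_qq(1)=2880.
Local minima occur where both diagonal entries positive: (1, -2), (1, 1), (4, -2), (4, 1). Count: 4.

4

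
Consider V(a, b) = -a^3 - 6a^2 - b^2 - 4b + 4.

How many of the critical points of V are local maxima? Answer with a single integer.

1

V separates as a function of a plus a function of b, so ∇V=0 decouples.
∂V/∂a = -3a(a + 4) = 0 at a ∈ {-4, 0}; ∂V/∂b = -2(b + 2) = 0 at b ∈ {-2}.
The Hessian is diagonal: diag(V_aa, V_bb). Second derivatives: V_aa(-4)=12, V_aa(0)=-12; V_bb(-2)=-2.
Local maxima occur where both diagonal entries negative: (0, -2). Count: 1.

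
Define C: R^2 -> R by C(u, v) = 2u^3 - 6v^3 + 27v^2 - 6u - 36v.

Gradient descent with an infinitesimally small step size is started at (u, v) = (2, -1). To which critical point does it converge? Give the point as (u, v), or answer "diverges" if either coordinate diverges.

C is separable, so gradient descent decouples: u follows -∂C/∂u, v follows -∂C/∂v.
∂C/∂u = 6(u - 1)(u + 1); at u=2 this is 18, so u decreases.
∂C/∂v = -18(v - 2)(v - 1); at v=-1 this is -108, so v increases.
u converges to its nearest critical value 1 (a local min of the u-part); v converges to 1. The iterate converges to (1, 1).

(1, 1)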